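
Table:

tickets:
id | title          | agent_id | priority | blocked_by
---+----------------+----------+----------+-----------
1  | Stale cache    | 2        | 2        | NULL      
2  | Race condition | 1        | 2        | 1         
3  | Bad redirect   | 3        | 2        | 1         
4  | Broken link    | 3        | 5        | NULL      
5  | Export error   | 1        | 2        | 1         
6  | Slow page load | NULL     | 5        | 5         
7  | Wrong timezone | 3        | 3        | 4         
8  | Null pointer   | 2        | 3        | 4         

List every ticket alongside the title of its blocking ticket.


This is a self-join: tickets is joined to a second copy of itself, matching each row's blocked_by to another row's id. Use LEFT JOIN so rows with blocked_by=NULL are kept.
  - ticket 1 (Stale cache): blocked_by=NULL -> NULL
  - ticket 2 (Race condition): blocked_by=1 -> Stale cache
  - ticket 3 (Bad redirect): blocked_by=1 -> Stale cache
  - ticket 4 (Broken link): blocked_by=NULL -> NULL
  - ticket 5 (Export error): blocked_by=1 -> Stale cache
  - ticket 6 (Slow page load): blocked_by=5 -> Export error
  - ticket 7 (Wrong timezone): blocked_by=4 -> Broken link
  - ticket 8 (Null pointer): blocked_by=4 -> Broken link

SQL:
SELECT a.title AS item, b.title AS blocked_by
FROM tickets a
LEFT JOIN tickets b ON a.blocked_by = b.id

Result:
item           | blocked_by  
---------------+-------------
Stale cache    | NULL        
Race condition | Stale cache 
Bad redirect   | Stale cache 
Broken link    | NULL        
Export error   | Stale cache 
Slow page load | Export error
Wrong timezone | Broken link 
Null pointer   | Broken link 


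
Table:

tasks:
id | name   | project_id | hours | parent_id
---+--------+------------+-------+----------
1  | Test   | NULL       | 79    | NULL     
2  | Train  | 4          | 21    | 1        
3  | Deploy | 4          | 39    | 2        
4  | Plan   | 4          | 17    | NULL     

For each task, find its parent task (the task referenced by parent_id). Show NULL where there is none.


This is a self-join: tasks is joined to a second copy of itself, matching each row's parent_id to another row's id. Use LEFT JOIN so rows with parent_id=NULL are kept.
  - task 1 (Test): parent_id=NULL -> NULL
  - task 2 (Train): parent_id=1 -> Test
  - task 3 (Deploy): parent_id=2 -> Train
  - task 4 (Plan): parent_id=NULL -> NULL

SQL:
SELECT a.name AS item, b.name AS parent
FROM tasks a
LEFT JOIN tasks b ON a.parent_id = b.id

Result:
item   | parent
-------+-------
Test   | NULL  
Train  | Test  
Deploy | Train 
Plan   | NULL  


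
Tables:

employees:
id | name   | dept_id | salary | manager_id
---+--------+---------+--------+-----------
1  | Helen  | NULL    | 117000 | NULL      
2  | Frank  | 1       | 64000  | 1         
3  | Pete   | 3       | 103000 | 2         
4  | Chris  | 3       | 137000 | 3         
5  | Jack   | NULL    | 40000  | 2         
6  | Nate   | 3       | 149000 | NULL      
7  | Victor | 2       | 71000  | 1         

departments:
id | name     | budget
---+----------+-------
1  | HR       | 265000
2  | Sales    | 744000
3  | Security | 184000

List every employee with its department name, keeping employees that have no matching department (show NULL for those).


LEFT JOIN keeps every row from employees (the left table); where dept_id has no match in departments, the department columns become NULL. Walk through each employee:
  - employee 1 (Helen): dept_id=NULL, no match -> kept with NULL
  - employee 2 (Frank): dept_id=1 -> matches HR
  - employee 3 (Pete): dept_id=3 -> matches Security
  - employee 4 (Chris): dept_id=3 -> matches Security
  - employee 5 (Jack): dept_id=NULL, no match -> kept with NULL
  - employee 6 (Nate): dept_id=3 -> matches Security
  - employee 7 (Victor): dept_id=2 -> matches Sales
All 7 rows appear; 2 have NULL department.

SQL:
SELECT a.name, b.name AS department
FROM employees a
LEFT JOIN departments b ON a.dept_id = b.id

Result:
name   | department
-------+-----------
Helen  | NULL      
Frank  | HR        
Pete   | Security  
Chris  | Security  
Jack   | NULL      
Nate   | Security  
Victor | Sales     


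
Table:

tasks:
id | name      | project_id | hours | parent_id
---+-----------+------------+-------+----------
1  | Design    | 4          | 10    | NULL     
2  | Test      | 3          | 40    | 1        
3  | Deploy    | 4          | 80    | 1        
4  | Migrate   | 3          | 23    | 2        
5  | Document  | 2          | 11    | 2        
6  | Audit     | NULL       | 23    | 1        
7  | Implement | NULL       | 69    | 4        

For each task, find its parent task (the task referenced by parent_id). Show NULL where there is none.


This is a self-join: tasks is joined to a second copy of itself, matching each row's parent_id to another row's id. Use LEFT JOIN so rows with parent_id=NULL are kept.
  - task 1 (Design): parent_id=NULL -> NULL
  - task 2 (Test): parent_id=1 -> Design
  - task 3 (Deploy): parent_id=1 -> Design
  - task 4 (Migrate): parent_id=2 -> Test
  - task 5 (Document): parent_id=2 -> Test
  - task 6 (Audit): parent_id=1 -> Design
  - task 7 (Implement): parent_id=4 -> Migrate

SQL:
SELECT a.name AS item, b.name AS parent
FROM tasks a
LEFT JOIN tasks b ON a.parent_id = b.id

Result:
item      | parent 
----------+--------
Design    | NULL   
Test      | Design 
Deploy    | Design 
Migrate   | Test   
Document  | Test   
Audit     | Design 
Implement | Migrate


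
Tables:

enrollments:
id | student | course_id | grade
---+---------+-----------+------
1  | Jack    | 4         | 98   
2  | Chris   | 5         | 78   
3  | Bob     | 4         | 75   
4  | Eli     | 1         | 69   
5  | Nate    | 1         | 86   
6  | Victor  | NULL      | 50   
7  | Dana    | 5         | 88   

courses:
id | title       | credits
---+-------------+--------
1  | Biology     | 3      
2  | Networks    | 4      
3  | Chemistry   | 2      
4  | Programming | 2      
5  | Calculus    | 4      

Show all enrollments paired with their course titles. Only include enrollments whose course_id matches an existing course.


INNER JOIN keeps only enrollments rows whose course_id matches an id in courses. Walk through each enrollment:
  - enrollment 1 (Jack): course_id=4 -> matches Programming
  - enrollment 2 (Chris): course_id=5 -> matches Calculus
  - enrollment 3 (Bob): course_id=4 -> matches Programming
  - enrollment 4 (Eli): course_id=1 -> matches Biology
  - enrollment 5 (Nate): course_id=1 -> matches Biology
  - enrollment 6 (Victor): course_id=NULL, no match -> dropped
  - enrollment 7 (Dana): course_id=5 -> matches Calculus
So 1 of 7 rows is dropped.

SQL:
SELECT a.student, b.title AS course
FROM enrollments a
INNER JOIN courses b ON a.course_id = b.id

Result:
student | course     
--------+------------
Jack    | Programming
Chris   | Calculus   
Bob     | Programming
Eli     | Biology    
Nate    | Biology    
Dana    | Calculus   


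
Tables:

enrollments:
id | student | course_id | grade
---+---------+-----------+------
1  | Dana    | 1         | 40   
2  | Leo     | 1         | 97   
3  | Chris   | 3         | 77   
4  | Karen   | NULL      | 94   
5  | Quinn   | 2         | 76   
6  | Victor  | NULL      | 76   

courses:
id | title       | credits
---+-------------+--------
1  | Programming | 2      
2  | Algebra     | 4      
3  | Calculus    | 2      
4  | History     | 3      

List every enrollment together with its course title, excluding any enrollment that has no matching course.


INNER JOIN keeps only enrollments rows whose course_id matches an id in courses. Walk through each enrollment:
  - enrollment 1 (Dana): course_id=1 -> matches Programming
  - enrollment 2 (Leo): course_id=1 -> matches Programming
  - enrollment 3 (Chris): course_id=3 -> matches Calculus
  - enrollment 4 (Karen): course_id=NULL, no match -> dropped
  - enrollment 5 (Quinn): course_id=2 -> matches Algebra
  - enrollment 6 (Victor): course_id=NULL, no match -> dropped
So 2 of 6 rows are dropped.

SQL:
SELECT a.student, b.title AS course
FROM enrollments a
INNER JOIN courses b ON a.course_id = b.id

Result:
student | course     
--------+------------
Dana    | Programming
Leo     | Programming
Chris   | Calculus   
Quinn   | Algebra    


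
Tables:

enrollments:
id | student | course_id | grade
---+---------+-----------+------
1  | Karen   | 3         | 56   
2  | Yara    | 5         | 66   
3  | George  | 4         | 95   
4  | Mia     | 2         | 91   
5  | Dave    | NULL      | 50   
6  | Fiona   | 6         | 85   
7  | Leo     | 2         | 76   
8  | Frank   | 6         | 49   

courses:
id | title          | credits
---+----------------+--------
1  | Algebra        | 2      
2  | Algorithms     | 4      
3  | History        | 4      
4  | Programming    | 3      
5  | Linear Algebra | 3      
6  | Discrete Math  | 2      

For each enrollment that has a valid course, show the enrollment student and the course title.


INNER JOIN keeps only enrollments rows whose course_id matches an id in courses. Walk through each enrollment:
  - enrollment 1 (Karen): course_id=3 -> matches History
  - enrollment 2 (Yara): course_id=5 -> matches Linear Algebra
  - enrollment 3 (George): course_id=4 -> matches Programming
  - enrollment 4 (Mia): course_id=2 -> matches Algorithms
  - enrollment 5 (Dave): course_id=NULL, no match -> dropped
  - enrollment 6 (Fiona): course_id=6 -> matches Discrete Math
  - enrollment 7 (Leo): course_id=2 -> matches Algorithms
  - enrollment 8 (Frank): course_id=6 -> matches Discrete Math
So 1 of 8 rows is dropped.

SQL:
SELECT a.student, b.title AS course
FROM enrollments a
INNER JOIN courses b ON a.course_id = b.id

Result:
student | course        
--------+---------------
Karen   | History       
Yara    | Linear Algebra
George  | Programming   
Mia     | Algorithms    
Fiona   | Discrete Math 
Leo     | Algorithms    
Frank   | Discrete Math 


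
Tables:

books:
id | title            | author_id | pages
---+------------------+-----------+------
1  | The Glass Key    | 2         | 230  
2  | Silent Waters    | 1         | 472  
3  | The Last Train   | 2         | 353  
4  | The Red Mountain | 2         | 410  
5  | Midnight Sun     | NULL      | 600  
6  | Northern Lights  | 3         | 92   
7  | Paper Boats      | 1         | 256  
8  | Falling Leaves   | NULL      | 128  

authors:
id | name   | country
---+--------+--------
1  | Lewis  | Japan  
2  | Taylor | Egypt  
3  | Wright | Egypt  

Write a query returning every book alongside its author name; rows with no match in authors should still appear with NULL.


LEFT JOIN keeps every row from books (the left table); where author_id has no match in authors, the author columns become NULL. Walk through each book:
  - book 1 (The Glass Key): author_id=2 -> matches Taylor
  - book 2 (Silent Waters): author_id=1 -> matches Lewis
  - book 3 (The Last Train): author_id=2 -> matches Taylor
  - book 4 (The Red Mountain): author_id=2 -> matches Taylor
  - book 5 (Midnight Sun): author_id=NULL, no match -> kept with NULL
  - book 6 (Northern Lights): author_id=3 -> matches Wright
  - book 7 (Paper Boats): author_id=1 -> matches Lewis
  - book 8 (Falling Leaves): author_id=NULL, no match -> kept with NULL
All 8 rows appear; 2 have NULL author.

SQL:
SELECT a.title, b.name AS author
FROM books a
LEFT JOIN authors b ON a.author_id = b.id

Result:
title            | author
-----------------+-------
The Glass Key    | Taylor
Silent Waters    | Lewis 
The Last Train   | Taylor
The Red Mountain | Taylor
Midnight Sun     | NULL  
Northern Lights  | Wright
Paper Boats      | Lewis 
Falling Leaves   | NULL  


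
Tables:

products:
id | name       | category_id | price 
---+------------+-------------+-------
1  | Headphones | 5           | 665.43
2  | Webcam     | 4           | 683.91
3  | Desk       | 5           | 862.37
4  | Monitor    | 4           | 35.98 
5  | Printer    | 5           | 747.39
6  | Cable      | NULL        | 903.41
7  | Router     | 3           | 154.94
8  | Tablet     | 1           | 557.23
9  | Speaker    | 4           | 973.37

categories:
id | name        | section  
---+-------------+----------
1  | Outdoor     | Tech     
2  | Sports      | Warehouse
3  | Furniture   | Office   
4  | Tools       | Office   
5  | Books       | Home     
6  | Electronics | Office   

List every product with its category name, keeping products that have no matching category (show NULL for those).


LEFT JOIN keeps every row from products (the left table); where category_id has no match in categories, the category columns become NULL. Walk through each product:
  - product 1 (Headphones): category_id=5 -> matches Books
  - product 2 (Webcam): category_id=4 -> matches Tools
  - product 3 (Desk): category_id=5 -> matches Books
  - product 4 (Monitor): category_id=4 -> matches Tools
  - product 5 (Printer): category_id=5 -> matches Books
  - product 6 (Cable): category_id=NULL, no match -> kept with NULL
  - product 7 (Router): category_id=3 -> matches Furniture
  - product 8 (Tablet): category_id=1 -> matches Outdoor
  - product 9 (Speaker): category_id=4 -> matches Tools
All 9 rows appear; 1 has NULL category.

SQL:
SELECT a.name, b.name AS category
FROM products a
LEFT JOIN categories b ON a.category_id = b.id

Result:
name       | category 
-----------+----------
Headphones | Books    
Webcam     | Tools    
Desk       | Books    
Monitor    | Tools    
Printer    | Books    
Cable      | NULL     
Router     | Furniture
Tablet     | Outdoor  
Speaker    | Tools    


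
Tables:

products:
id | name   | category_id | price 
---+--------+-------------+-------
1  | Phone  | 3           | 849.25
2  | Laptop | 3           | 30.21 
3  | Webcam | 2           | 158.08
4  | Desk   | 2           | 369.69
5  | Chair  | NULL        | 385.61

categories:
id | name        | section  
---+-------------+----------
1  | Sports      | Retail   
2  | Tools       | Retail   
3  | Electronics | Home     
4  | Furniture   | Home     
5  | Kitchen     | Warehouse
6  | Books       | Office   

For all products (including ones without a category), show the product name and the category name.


LEFT JOIN keeps every row from products (the left table); where category_id has no match in categories, the category columns become NULL. Walk through each product:
  - product 1 (Phone): category_id=3 -> matches Electronics
  - product 2 (Laptop): category_id=3 -> matches Electronics
  - product 3 (Webcam): category_id=2 -> matches Tools
  - product 4 (Desk): category_id=2 -> matches Tools
  - product 5 (Chair): category_id=NULL, no match -> kept with NULL
All 5 rows appear; 1 has NULL category.

SQL:
SELECT a.name, b.name AS category
FROM products a
LEFT JOIN categories b ON a.category_id = b.id

Result:
name   | category   
-------+------------
Phone  | Electronics
Laptop | Electronics
Webcam | Tools      
Desk   | Tools      
Chair  | NULL       


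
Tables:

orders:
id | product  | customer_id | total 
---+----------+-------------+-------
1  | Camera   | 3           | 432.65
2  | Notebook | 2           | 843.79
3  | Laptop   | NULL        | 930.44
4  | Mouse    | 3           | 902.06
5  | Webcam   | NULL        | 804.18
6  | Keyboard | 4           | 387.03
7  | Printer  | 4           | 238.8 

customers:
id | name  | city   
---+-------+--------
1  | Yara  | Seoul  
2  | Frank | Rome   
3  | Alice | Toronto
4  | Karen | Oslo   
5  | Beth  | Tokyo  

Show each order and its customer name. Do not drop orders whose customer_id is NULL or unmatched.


LEFT JOIN keeps every row from orders (the left table); where customer_id has no match in customers, the customer columns become NULL. Walk through each order:
  - order 1 (Camera): customer_id=3 -> matches Alice
  - order 2 (Notebook): customer_id=2 -> matches Frank
  - order 3 (Laptop): customer_id=NULL, no match -> kept with NULL
  - order 4 (Mouse): customer_id=3 -> matches Alice
  - order 5 (Webcam): customer_id=NULL, no match -> kept with NULL
  - order 6 (Keyboard): customer_id=4 -> matches Karen
  - order 7 (Printer): customer_id=4 -> matches Karen
All 7 rows appear; 2 have NULL customer.

SQL:
SELECT a.product, b.name AS customer
FROM orders a
LEFT JOIN customers b ON a.customer_id = b.id

Result:
product  | customer
---------+---------
Camera   | Alice   
Notebook | Frank   
Laptop   | NULL    
Mouse    | Alice   
Webcam   | NULL    
Keyboard | Karen   
Printer  | Karen   


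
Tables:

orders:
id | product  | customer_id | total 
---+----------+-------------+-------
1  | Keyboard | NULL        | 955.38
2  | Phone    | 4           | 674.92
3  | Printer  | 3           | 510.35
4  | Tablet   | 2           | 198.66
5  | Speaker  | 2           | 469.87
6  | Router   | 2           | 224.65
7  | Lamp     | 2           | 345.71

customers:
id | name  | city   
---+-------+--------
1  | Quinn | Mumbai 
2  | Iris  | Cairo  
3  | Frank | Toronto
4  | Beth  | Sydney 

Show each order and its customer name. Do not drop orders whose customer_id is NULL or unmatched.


LEFT JOIN keeps every row from orders (the left table); where customer_id has no match in customers, the customer columns become NULL. Walk through each order:
  - order 1 (Keyboard): customer_id=NULL, no match -> kept with NULL
  - order 2 (Phone): customer_id=4 -> matches Beth
  - order 3 (Printer): customer_id=3 -> matches Frank
  - order 4 (Tablet): customer_id=2 -> matches Iris
  - order 5 (Speaker): customer_id=2 -> matches Iris
  - order 6 (Router): customer_id=2 -> matches Iris
  - order 7 (Lamp): customer_id=2 -> matches Iris
All 7 rows appear; 1 has NULL customer.

SQL:
SELECT a.product, b.name AS customer
FROM orders a
LEFT JOIN customers b ON a.customer_id = b.id

Result:
product  | customer
---------+---------
Keyboard | NULL    
Phone    | Beth    
Printer  | Frank   
Tablet   | Iris    
Speaker  | Iris    
Router   | Iris    
Lamp     | Iris    


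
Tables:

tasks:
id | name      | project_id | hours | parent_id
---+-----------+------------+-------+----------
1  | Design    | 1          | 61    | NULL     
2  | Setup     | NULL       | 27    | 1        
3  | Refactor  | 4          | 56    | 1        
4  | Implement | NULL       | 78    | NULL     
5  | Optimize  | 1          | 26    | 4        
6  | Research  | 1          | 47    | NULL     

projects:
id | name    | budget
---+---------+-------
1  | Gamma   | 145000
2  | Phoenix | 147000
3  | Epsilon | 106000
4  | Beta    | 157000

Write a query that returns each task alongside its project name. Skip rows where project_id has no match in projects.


INNER JOIN keeps only tasks rows whose project_id matches an id in projects. Walk through each task:
  - task 1 (Design): project_id=1 -> matches Gamma
  - task 2 (Setup): project_id=NULL, no match -> dropped
  - task 3 (Refactor): project_id=4 -> matches Beta
  - task 4 (Implement): project_id=NULL, no match -> dropped
  - task 5 (Optimize): project_id=1 -> matches Gamma
  - task 6 (Research): project_id=1 -> matches Gamma
So 2 of 6 rows are dropped.

SQL:
SELECT a.name, b.name AS project
FROM tasks a
INNER JOIN projects b ON a.project_id = b.id

Result:
name     | project
---------+--------
Design   | Gamma  
Refactor | Beta   
Optimize | Gamma  
Research | Gamma  


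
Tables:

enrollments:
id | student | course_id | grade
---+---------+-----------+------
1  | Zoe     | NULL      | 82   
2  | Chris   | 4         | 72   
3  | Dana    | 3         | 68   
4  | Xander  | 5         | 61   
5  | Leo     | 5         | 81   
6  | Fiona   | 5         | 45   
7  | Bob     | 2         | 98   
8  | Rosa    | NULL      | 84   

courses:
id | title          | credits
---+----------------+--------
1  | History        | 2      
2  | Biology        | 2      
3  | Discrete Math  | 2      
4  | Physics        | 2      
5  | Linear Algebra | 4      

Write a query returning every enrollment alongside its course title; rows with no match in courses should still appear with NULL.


LEFT JOIN keeps every row from enrollments (the left table); where course_id has no match in courses, the course columns become NULL. Walk through each enrollment:
  - enrollment 1 (Zoe): course_id=NULL, no match -> kept with NULL
  - enrollment 2 (Chris): course_id=4 -> matches Physics
  - enrollment 3 (Dana): course_id=3 -> matches Discrete Math
  - enrollment 4 (Xander): course_id=5 -> matches Linear Algebra
  - enrollment 5 (Leo): course_id=5 -> matches Linear Algebra
  - enrollment 6 (Fiona): course_id=5 -> matches Linear Algebra
  - enrollment 7 (Bob): course_id=2 -> matches Biology
  - enrollment 8 (Rosa): course_id=NULL, no match -> kept with NULL
All 8 rows appear; 2 have NULL course.

SQL:
SELECT a.student, b.title AS course
FROM enrollments a
LEFT JOIN courses b ON a.course_id = b.id

Result:
student | course        
--------+---------------
Zoe     | NULL          
Chris   | Physics       
Dana    | Discrete Math 
Xander  | Linear Algebra
Leo     | Linear Algebra
Fiona   | Linear Algebra
Bob     | Biology       
Rosa    | NULL          


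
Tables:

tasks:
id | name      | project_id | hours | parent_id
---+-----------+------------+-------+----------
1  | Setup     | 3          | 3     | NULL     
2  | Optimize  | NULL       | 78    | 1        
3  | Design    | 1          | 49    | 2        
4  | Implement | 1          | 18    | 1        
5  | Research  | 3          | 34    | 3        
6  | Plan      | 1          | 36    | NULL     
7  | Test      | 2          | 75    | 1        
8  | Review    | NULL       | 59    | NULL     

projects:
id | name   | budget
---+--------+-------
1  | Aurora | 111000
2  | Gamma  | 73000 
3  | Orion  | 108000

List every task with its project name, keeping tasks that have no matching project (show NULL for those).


LEFT JOIN keeps every row from tasks (the left table); where project_id has no match in projects, the project columns become NULL. Walk through each task:
  - task 1 (Setup): project_id=3 -> matches Orion
  - task 2 (Optimize): project_id=NULL, no match -> kept with NULL
  - task 3 (Design): project_id=1 -> matches Aurora
  - task 4 (Implement): project_id=1 -> matches Aurora
  - task 5 (Research): project_id=3 -> matches Orion
  - task 6 (Plan): project_id=1 -> matches Aurora
  - task 7 (Test): project_id=2 -> matches Gamma
  - task 8 (Review): project_id=NULL, no match -> kept with NULL
All 8 rows appear; 2 have NULL project.

SQL:
SELECT a.name, b.name AS project
FROM tasks a
LEFT JOIN projects b ON a.project_id = b.id

Result:
name      | project
----------+--------
Setup     | Orion  
Optimize  | NULL   
Design    | Aurora 
Implement | Aurora 
Research  | Orion  
Plan      | Aurora 
Test      | Gamma  
Review    | NULL   


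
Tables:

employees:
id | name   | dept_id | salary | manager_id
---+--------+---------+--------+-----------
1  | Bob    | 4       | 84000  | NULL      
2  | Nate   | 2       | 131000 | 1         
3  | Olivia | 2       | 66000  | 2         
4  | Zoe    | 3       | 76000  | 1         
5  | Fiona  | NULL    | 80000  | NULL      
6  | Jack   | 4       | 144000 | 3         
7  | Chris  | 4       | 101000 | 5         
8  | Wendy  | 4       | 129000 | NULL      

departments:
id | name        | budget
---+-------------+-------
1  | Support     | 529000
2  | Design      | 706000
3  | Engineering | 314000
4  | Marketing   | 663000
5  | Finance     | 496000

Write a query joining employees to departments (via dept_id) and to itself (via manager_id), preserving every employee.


Two LEFT JOINs from the same base table employees: one to departments via dept_id, one to employees itself via manager_id. Both are LEFT so every employee is preserved.
Match against departments:
  - employee 1 (Bob): dept_id=4 -> matches Marketing
  - employee 2 (Nate): dept_id=2 -> matches Design
  - employee 3 (Olivia): dept_id=2 -> matches Design
  - employee 4 (Zoe): dept_id=3 -> matches Engineering
  - employee 5 (Fiona): dept_id=NULL, no match -> kept with NULL
  - employee 6 (Jack): dept_id=4 -> matches Marketing
  - employee 7 (Chris): dept_id=4 -> matches Marketing
  - employee 8 (Wendy): dept_id=4 -> matches Marketing
Match against employees (self):
  - employee 1 (Bob): manager_id=NULL -> NULL
  - employee 2 (Nate): manager_id=1 -> Bob
  - employee 3 (Olivia): manager_id=2 -> Nate
  - employee 4 (Zoe): manager_id=1 -> Bob
  - employee 5 (Fiona): manager_id=NULL -> NULL
  - employee 6 (Jack): manager_id=3 -> Olivia
  - employee 7 (Chris): manager_id=5 -> Fiona
  - employee 8 (Wendy): manager_id=NULL -> NULL

SQL:
SELECT a.name, b.name AS department, c.name AS manager
FROM employees a
LEFT JOIN departments b ON a.dept_id = b.id
LEFT JOIN employees c ON a.manager_id = c.id

Result:
name   | department  | manager
-------+-------------+--------
Bob    | Marketing   | NULL   
Nate   | Design      | Bob    
Olivia | Design      | Nate   
Zoe    | Engineering | Bob    
Fiona  | NULL        | NULL   
Jack   | Marketing   | Olivia 
Chris  | Marketing   | Fiona  
Wendy  | Marketing   | NULL   


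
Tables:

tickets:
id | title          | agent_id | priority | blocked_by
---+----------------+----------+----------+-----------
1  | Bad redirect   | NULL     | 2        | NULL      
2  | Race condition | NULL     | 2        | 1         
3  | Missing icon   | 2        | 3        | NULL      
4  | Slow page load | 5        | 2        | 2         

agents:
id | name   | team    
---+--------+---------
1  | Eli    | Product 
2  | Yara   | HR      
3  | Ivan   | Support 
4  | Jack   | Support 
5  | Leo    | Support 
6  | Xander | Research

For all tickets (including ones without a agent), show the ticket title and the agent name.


LEFT JOIN keeps every row from tickets (the left table); where agent_id has no match in agents, the agent columns become NULL. Walk through each ticket:
  - ticket 1 (Bad redirect): agent_id=NULL, no match -> kept with NULL
  - ticket 2 (Race condition): agent_id=NULL, no match -> kept with NULL
  - ticket 3 (Missing icon): agent_id=2 -> matches Yara
  - ticket 4 (Slow page load): agent_id=5 -> matches Leo
All 4 rows appear; 2 have NULL agent.

SQL:
SELECT a.title, b.name AS agent
FROM tickets a
LEFT JOIN agents b ON a.agent_id = b.id

Result:
title          | agent
---------------+------
Bad redirect   | NULL 
Race condition | NULL 
Missing icon   | Yara 
Slow page load | Leo  


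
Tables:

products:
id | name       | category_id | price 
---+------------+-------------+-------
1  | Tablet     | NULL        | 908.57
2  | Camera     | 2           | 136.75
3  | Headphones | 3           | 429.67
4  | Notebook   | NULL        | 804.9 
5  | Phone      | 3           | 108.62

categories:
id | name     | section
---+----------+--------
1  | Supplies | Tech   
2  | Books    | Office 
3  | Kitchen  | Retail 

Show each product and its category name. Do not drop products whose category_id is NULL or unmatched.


LEFT JOIN keeps every row from products (the left table); where category_id has no match in categories, the category columns become NULL. Walk through each product:
  - product 1 (Tablet): category_id=NULL, no match -> kept with NULL
  - product 2 (Camera): category_id=2 -> matches Books
  - product 3 (Headphones): category_id=3 -> matches Kitchen
  - product 4 (Notebook): category_id=NULL, no match -> kept with NULL
  - product 5 (Phone): category_id=3 -> matches Kitchen
All 5 rows appear; 2 have NULL category.

SQL:
SELECT a.name, b.name AS category
FROM products a
LEFT JOIN categories b ON a.category_id = b.id

Result:
name       | category
-----------+---------
Tablet     | NULL    
Camera     | Books   
Headphones | Kitchen 
Notebook   | NULL    
Phone      | Kitchen 


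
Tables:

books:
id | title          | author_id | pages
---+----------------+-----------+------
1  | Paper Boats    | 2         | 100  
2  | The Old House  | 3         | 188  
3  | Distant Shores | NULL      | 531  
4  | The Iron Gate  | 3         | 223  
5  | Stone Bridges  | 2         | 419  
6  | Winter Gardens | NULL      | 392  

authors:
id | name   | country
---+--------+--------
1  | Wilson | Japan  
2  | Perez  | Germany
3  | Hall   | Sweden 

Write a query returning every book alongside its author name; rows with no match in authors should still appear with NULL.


LEFT JOIN keeps every row from books (the left table); where author_id has no match in authors, the author columns become NULL. Walk through each book:
  - book 1 (Paper Boats): author_id=2 -> matches Perez
  - book 2 (The Old House): author_id=3 -> matches Hall
  - book 3 (Distant Shores): author_id=NULL, no match -> kept with NULL
  - book 4 (The Iron Gate): author_id=3 -> matches Hall
  - book 5 (Stone Bridges): author_id=2 -> matches Perez
  - book 6 (Winter Gardens): author_id=NULL, no match -> kept with NULL
All 6 rows appear; 2 have NULL author.

SQL:
SELECT a.title, b.name AS author
FROM books a
LEFT JOIN authors b ON a.author_id = b.id

Result:
title          | author
---------------+-------
Paper Boats    | Perez 
The Old House  | Hall  
Distant Shores | NULL  
The Iron Gate  | Hall  
Stone Bridges  | Perez 
Winter Gardens | NULL  


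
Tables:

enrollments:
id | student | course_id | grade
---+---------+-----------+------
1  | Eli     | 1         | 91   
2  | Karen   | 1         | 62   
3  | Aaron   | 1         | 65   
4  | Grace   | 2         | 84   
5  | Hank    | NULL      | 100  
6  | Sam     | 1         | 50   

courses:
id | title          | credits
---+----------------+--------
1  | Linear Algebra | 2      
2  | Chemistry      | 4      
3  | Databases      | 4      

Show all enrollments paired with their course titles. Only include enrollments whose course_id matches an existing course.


INNER JOIN keeps only enrollments rows whose course_id matches an id in courses. Walk through each enrollment:
  - enrollment 1 (Eli): course_id=1 -> matches Linear Algebra
  - enrollment 2 (Karen): course_id=1 -> matches Linear Algebra
  - enrollment 3 (Aaron): course_id=1 -> matches Linear Algebra
  - enrollment 4 (Grace): course_id=2 -> matches Chemistry
  - enrollment 5 (Hank): course_id=NULL, no match -> dropped
  - enrollment 6 (Sam): course_id=1 -> matches Linear Algebra
So 1 of 6 rows is dropped.

SQL:
SELECT a.student, b.title AS course
FROM enrollments a
INNER JOIN courses b ON a.course_id = b.id

Result:
student | course        
--------+---------------
Eli     | Linear Algebra
Karen   | Linear Algebra
Aaron   | Linear Algebra
Grace   | Chemistry     
Sam     | Linear Algebra


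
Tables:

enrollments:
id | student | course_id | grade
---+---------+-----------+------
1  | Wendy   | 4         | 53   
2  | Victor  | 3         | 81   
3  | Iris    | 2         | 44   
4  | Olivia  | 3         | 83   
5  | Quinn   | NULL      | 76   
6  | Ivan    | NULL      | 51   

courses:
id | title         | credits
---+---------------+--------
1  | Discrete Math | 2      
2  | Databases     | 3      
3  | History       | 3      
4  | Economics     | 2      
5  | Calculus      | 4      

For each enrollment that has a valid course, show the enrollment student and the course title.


INNER JOIN keeps only enrollments rows whose course_id matches an id in courses. Walk through each enrollment:
  - enrollment 1 (Wendy): course_id=4 -> matches Economics
  - enrollment 2 (Victor): course_id=3 -> matches History
  - enrollment 3 (Iris): course_id=2 -> matches Databases
  - enrollment 4 (Olivia): course_id=3 -> matches History
  - enrollment 5 (Quinn): course_id=NULL, no match -> dropped
  - enrollment 6 (Ivan): course_id=NULL, no match -> dropped
So 2 of 6 rows are dropped.

SQL:
SELECT a.student, b.title AS course
FROM enrollments a
INNER JOIN courses b ON a.course_id = b.id

Result:
student | course   
--------+----------
Wendy   | Economics
Victor  | History  
Iris    | Databases
Olivia  | History  


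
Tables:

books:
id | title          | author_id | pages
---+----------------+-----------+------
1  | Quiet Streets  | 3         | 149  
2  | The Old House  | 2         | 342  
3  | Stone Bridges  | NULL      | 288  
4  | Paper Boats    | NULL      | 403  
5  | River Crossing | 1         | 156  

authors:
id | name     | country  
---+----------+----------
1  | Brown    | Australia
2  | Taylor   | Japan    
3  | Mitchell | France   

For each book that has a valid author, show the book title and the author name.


INNER JOIN keeps only books rows whose author_id matches an id in authors. Walk through each book:
  - book 1 (Quiet Streets): author_id=3 -> matches Mitchell
  - book 2 (The Old House): author_id=2 -> matches Taylor
  - book 3 (Stone Bridges): author_id=NULL, no match -> dropped
  - book 4 (Paper Boats): author_id=NULL, no match -> dropped
  - book 5 (River Crossing): author_id=1 -> matches Brown
So 2 of 5 rows are dropped.

SQL:
SELECT a.title, b.name AS author
FROM books a
INNER JOIN authors b ON a.author_id = b.id

Result:
title          | author  
---------------+---------
Quiet Streets  | Mitchell
The Old House  | Taylor  
River Crossing | Brown   


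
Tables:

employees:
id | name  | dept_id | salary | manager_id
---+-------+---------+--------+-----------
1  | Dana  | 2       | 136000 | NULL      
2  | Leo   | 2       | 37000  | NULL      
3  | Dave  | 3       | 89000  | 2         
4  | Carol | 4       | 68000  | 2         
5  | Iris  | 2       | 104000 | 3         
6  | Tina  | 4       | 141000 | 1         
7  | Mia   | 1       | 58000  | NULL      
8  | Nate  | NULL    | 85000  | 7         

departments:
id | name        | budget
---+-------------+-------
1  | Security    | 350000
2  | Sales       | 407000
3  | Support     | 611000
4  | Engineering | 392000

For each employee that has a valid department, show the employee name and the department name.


INNER JOIN keeps only employees rows whose dept_id matches an id in departments. Walk through each employee:
  - employee 1 (Dana): dept_id=2 -> matches Sales
  - employee 2 (Leo): dept_id=2 -> matches Sales
  - employee 3 (Dave): dept_id=3 -> matches Support
  - employee 4 (Carol): dept_id=4 -> matches Engineering
  - employee 5 (Iris): dept_id=2 -> matches Sales
  - employee 6 (Tina): dept_id=4 -> matches Engineering
  - employee 7 (Mia): dept_id=1 -> matches Security
  - employee 8 (Nate): dept_id=NULL, no match -> dropped
So 1 of 8 rows is dropped.

SQL:
SELECT a.name, b.name AS department
FROM employees a
INNER JOIN departments b ON a.dept_id = b.id

Result:
name  | department 
------+------------
Dana  | Sales      
Leo   | Sales      
Dave  | Support    
Carol | Engineering
Iris  | Sales      
Tina  | Engineering
Mia   | Security   


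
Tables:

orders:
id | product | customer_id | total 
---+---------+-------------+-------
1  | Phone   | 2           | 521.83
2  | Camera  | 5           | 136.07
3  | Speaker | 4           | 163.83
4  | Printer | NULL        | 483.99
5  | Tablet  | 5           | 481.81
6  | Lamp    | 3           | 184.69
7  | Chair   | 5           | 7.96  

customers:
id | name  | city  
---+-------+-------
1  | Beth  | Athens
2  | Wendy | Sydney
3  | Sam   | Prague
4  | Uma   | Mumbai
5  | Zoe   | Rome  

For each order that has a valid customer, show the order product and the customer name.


INNER JOIN keeps only orders rows whose customer_id matches an id in customers. Walk through each order:
  - order 1 (Phone): customer_id=2 -> matches Wendy
  - order 2 (Camera): customer_id=5 -> matches Zoe
  - order 3 (Speaker): customer_id=4 -> matches Uma
  - order 4 (Printer): customer_id=NULL, no match -> dropped
  - order 5 (Tablet): customer_id=5 -> matches Zoe
  - order 6 (Lamp): customer_id=3 -> matches Sam
  - order 7 (Chair): customer_id=5 -> matches Zoe
So 1 of 7 rows is dropped.

SQL:
SELECT a.product, b.name AS customer
FROM orders a
INNER JOIN customers b ON a.customer_id = b.id

Result:
product | customer
--------+---------
Phone   | Wendy   
Camera  | Zoe     
Speaker | Uma     
Tablet  | Zoe     
Lamp    | Sam     
Chair   | Zoe     


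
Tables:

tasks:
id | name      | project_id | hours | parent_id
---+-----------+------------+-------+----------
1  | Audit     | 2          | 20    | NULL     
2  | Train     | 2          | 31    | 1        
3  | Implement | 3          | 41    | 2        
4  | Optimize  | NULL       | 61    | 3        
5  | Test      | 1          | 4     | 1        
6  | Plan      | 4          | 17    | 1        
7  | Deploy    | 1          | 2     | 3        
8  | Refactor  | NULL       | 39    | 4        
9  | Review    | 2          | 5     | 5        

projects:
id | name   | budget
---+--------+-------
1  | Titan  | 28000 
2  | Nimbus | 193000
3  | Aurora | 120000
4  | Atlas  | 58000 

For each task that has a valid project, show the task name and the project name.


INNER JOIN keeps only tasks rows whose project_id matches an id in projects. Walk through each task:
  - task 1 (Audit): project_id=2 -> matches Nimbus
  - task 2 (Train): project_id=2 -> matches Nimbus
  - task 3 (Implement): project_id=3 -> matches Aurora
  - task 4 (Optimize): project_id=NULL, no match -> dropped
  - task 5 (Test): project_id=1 -> matches Titan
  - task 6 (Plan): project_id=4 -> matches Atlas
  - task 7 (Deploy): project_id=1 -> matches Titan
  - task 8 (Refactor): project_id=NULL, no match -> dropped
  - task 9 (Review): project_id=2 -> matches Nimbus
So 2 of 9 rows are dropped.

SQL:
SELECT a.name, b.name AS project
FROM tasks a
INNER JOIN projects b ON a.project_id = b.id

Result:
name      | project
----------+--------
Audit     | Nimbus 
Train     | Nimbus 
Implement | Aurora 
Test      | Titan  
Plan      | Atlas  
Deploy    | Titan  
Review    | Nimbus 


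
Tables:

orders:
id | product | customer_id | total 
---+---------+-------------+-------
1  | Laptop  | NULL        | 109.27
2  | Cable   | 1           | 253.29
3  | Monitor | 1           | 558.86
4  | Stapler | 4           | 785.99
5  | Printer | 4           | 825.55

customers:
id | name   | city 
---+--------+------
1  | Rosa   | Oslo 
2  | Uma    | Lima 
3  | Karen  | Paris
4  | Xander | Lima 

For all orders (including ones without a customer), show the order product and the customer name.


LEFT JOIN keeps every row from orders (the left table); where customer_id has no match in customers, the customer columns become NULL. Walk through each order:
  - order 1 (Laptop): customer_id=NULL, no match -> kept with NULL
  - order 2 (Cable): customer_id=1 -> matches Rosa
  - order 3 (Monitor): customer_id=1 -> matches Rosa
  - order 4 (Stapler): customer_id=4 -> matches Xander
  - order 5 (Printer): customer_id=4 -> matches Xander
All 5 rows appear; 1 has NULL customer.

SQL:
SELECT a.product, b.name AS customer
FROM orders a
LEFT JOIN customers b ON a.customer_id = b.id

Result:
product | customer
--------+---------
Laptop  | NULL    
Cable   | Rosa    
Monitor | Rosa    
Stapler | Xander  
Printer | Xander  


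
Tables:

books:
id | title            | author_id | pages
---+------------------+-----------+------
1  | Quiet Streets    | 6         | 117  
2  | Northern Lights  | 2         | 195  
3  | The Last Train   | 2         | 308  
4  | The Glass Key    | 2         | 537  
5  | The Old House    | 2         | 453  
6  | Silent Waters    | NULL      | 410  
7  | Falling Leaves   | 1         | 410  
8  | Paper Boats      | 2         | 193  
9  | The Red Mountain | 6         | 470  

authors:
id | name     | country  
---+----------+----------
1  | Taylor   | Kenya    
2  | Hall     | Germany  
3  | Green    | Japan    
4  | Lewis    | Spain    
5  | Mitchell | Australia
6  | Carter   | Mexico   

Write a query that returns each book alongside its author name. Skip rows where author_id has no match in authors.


INNER JOIN keeps only books rows whose author_id matches an id in authors. Walk through each book:
  - book 1 (Quiet Streets): author_id=6 -> matches Carter
  - book 2 (Northern Lights): author_id=2 -> matches Hall
  - book 3 (The Last Train): author_id=2 -> matches Hall
  - book 4 (The Glass Key): author_id=2 -> matches Hall
  - book 5 (The Old House): author_id=2 -> matches Hall
  - book 6 (Silent Waters): author_id=NULL, no match -> dropped
  - book 7 (Falling Leaves): author_id=1 -> matches Taylor
  - book 8 (Paper Boats): author_id=2 -> matches Hall
  - book 9 (The Red Mountain): author_id=6 -> matches Carter
So 1 of 9 rows is dropped.

SQL:
SELECT a.title, b.name AS author
FROM books a
INNER JOIN authors b ON a.author_id = b.id

Result:
title            | author
-----------------+-------
Quiet Streets    | Carter
Northern Lights  | Hall  
The Last Train   | Hall  
The Glass Key    | Hall  
The Old House    | Hall  
Falling Leaves   | Taylor
Paper Boats      | Hall  
The Red Mountain | Carter
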